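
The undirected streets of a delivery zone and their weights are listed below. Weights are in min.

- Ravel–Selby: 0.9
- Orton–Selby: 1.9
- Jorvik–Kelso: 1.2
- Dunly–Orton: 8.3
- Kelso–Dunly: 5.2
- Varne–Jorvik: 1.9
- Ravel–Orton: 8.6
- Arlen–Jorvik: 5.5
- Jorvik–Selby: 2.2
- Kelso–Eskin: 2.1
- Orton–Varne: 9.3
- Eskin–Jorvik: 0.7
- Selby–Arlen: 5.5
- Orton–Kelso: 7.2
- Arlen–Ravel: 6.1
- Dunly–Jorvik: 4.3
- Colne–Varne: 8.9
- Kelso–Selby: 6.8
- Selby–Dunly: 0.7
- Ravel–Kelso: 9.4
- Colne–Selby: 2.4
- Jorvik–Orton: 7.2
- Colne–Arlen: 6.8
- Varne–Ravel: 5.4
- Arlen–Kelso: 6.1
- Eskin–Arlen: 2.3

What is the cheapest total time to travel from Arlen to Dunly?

5.9 min

Enumerating some paths:
Arlen–Selby–Dunly: 5.5+0.7 = 6.2
Arlen–Eskin–Jorvik–Selby–Dunly: 2.3+0.7+2.2+0.7 = 5.9
Cheapest is Arlen–Eskin–Jorvik–Selby–Dunly at 5.9 min.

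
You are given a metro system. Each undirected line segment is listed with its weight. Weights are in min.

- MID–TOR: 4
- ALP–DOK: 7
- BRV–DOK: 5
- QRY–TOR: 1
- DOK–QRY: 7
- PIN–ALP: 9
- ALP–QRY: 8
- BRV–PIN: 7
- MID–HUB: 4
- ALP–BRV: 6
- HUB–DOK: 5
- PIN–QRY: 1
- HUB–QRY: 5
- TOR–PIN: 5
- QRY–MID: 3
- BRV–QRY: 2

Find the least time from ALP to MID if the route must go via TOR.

Shortest ALP→TOR: ALP–QRY–TOR = 9
Shortest TOR→MID: TOR–MID = 4
Total via TOR: 9 + 4 = 13 min.

13 min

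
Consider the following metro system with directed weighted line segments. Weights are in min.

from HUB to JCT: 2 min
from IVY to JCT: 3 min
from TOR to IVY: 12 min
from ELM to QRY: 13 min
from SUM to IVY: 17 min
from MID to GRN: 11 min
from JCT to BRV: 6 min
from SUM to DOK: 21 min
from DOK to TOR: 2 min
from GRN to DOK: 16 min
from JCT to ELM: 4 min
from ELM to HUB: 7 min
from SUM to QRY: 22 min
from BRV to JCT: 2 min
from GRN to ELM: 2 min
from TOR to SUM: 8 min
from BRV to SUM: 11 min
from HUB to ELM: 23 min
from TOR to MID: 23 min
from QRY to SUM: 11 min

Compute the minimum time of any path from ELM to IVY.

Shortest distances from ELM:
ELM: 0
HUB: 7  (via ELM)
JCT: 9  (via HUB)
QRY: 13  (via ELM)
BRV: 15  (via JCT)
SUM: 24  (via QRY)
IVY: 41  (via SUM)
Shortest route: ELM–QRY–SUM–IVY = 41 min.

41 min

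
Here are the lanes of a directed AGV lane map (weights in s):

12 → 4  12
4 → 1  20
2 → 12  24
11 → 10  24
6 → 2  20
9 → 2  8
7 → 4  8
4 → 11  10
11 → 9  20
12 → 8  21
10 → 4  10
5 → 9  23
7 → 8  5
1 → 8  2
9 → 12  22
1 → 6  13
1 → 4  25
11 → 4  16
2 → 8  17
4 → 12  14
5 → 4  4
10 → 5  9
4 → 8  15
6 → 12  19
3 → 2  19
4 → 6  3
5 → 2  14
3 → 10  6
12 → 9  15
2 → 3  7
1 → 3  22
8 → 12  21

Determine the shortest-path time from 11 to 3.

Running Dijkstra from 11:
11: 0
4: 16  (via 11)
6: 19  (via 4)
9: 20  (via 11)
10: 24  (via 11)
2: 28  (via 9)
12: 30  (via 4)
8: 31  (via 4)
5: 33  (via 10)
3: 35  (via 2)
Shortest route: 11–9–2–3 = 35 s.

35 s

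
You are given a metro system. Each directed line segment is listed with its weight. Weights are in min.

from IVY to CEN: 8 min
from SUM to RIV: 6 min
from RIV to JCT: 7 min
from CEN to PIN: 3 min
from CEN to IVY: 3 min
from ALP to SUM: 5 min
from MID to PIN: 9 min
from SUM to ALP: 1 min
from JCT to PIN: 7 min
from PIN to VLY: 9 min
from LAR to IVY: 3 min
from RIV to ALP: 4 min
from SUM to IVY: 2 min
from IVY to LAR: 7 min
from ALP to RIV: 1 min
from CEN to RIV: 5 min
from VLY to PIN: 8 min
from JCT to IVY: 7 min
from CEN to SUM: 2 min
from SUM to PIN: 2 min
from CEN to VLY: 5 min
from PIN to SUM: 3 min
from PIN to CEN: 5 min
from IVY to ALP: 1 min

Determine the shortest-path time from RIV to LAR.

Settle nodes by increasing distance from RIV:
RIV: 0
ALP: 4  (via RIV)
JCT: 7  (via RIV)
SUM: 9  (via ALP)
PIN: 11  (via SUM)
IVY: 11  (via SUM)
CEN: 16  (via PIN)
LAR: 18  (via IVY)
Shortest route: RIV–ALP–SUM–IVY–LAR = 18 min.

18 min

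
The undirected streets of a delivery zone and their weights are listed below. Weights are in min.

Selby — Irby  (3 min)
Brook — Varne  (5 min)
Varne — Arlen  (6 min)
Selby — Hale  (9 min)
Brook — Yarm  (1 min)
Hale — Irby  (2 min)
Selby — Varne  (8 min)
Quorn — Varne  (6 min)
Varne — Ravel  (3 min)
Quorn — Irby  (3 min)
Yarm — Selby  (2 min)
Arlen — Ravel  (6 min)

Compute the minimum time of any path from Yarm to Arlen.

Enumerating some paths:
Yarm - Selby - Varne - Arlen: 2+8+6 = 16
Yarm - Selby - Varne - Ravel - Arlen: 2+8+3+6 = 19
Yarm - Brook - Varne - Ravel - Arlen: 1+5+3+6 = 15
Yarm - Brook - Varne - Arlen: 1+5+6 = 12
Cheapest is Yarm - Brook - Varne - Arlen at 12 min.

12 min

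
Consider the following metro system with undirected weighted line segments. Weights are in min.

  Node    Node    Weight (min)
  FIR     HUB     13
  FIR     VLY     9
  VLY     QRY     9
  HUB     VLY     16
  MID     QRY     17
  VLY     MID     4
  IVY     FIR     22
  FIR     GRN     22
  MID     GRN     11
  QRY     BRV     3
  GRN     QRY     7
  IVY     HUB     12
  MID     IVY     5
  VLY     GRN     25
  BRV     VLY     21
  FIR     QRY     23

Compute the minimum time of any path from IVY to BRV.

Candidate routes:
IVY–MID–GRN–QRY–BRV: 5+11+7+3 = 26
IVY–MID–VLY–BRV: 5+4+21 = 30
IVY–MID–VLY–QRY–BRV: 5+4+9+3 = 21
IVY–MID–QRY–BRV: 5+17+3 = 25
The minimum is 21 min via IVY–MID–VLY–QRY–BRV.

21 min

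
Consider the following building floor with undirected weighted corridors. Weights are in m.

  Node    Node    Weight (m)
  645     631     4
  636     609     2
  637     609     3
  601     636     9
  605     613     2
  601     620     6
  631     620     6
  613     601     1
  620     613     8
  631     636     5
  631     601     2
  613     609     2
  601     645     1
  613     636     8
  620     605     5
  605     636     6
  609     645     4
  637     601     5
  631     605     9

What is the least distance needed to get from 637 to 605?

Enumerating some paths:
637–609–613–605: 3+2+2 = 7
637–601–613–605: 5+1+2 = 8
The minimum is 7 m via 637–609–613–605.

7 m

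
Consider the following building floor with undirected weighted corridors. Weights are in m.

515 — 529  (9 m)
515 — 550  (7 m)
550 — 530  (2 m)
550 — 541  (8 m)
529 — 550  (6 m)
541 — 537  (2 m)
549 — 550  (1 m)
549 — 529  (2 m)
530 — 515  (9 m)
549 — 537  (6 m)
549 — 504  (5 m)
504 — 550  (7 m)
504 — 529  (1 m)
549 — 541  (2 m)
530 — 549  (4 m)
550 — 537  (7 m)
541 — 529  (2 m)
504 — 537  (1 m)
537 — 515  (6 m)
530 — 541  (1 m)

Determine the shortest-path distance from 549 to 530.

Candidate routes:
549 - 550 - 530: 1+2 = 3
549 - 530: 4 = 4
549 - 529 - 541 - 530: 2+2+1 = 5
549 - 529 - 504 - 537 - 541 - 530: 2+1+1+2+1 = 7
Cheapest is 549 - 550 - 530 at 3 m.

3 m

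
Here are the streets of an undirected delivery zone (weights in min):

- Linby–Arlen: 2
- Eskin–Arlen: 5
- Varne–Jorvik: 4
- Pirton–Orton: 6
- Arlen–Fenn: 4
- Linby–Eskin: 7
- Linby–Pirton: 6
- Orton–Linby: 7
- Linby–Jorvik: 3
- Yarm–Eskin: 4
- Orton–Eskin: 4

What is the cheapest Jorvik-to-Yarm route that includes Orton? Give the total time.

Shortest Jorvik→Orton: Jorvik–Linby–Orton = 10
Shortest Orton→Yarm: Orton–Eskin–Yarm = 8
Total via Orton: 10 + 8 = 18 min.

18 min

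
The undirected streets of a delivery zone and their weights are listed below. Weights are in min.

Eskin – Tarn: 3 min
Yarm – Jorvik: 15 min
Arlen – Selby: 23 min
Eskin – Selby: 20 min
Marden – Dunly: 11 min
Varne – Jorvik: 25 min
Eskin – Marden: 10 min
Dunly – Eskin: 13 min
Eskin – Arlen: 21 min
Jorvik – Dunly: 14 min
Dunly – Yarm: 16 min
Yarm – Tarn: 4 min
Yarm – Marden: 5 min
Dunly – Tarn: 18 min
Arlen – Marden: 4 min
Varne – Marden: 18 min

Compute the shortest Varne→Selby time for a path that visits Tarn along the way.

Best Varne to Tarn: Varne–Marden–Yarm–Tarn costing 27
Best Tarn to Selby: Tarn–Eskin–Selby costing 23
Total via Tarn: 27 + 23 = 50 min.

50 min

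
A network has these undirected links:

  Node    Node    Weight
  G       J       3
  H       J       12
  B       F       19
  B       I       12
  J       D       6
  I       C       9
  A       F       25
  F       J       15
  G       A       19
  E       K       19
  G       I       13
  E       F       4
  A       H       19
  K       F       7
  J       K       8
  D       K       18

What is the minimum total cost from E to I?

35

Shortest distances from E:
E: 0
F: 4  (via E)
K: 11  (via F)
J: 19  (via F)
G: 22  (via J)
B: 23  (via F)
D: 25  (via J)
A: 29  (via F)
H: 31  (via J)
I: 35  (via G)
Shortest route: E–F–J–G–I = 35.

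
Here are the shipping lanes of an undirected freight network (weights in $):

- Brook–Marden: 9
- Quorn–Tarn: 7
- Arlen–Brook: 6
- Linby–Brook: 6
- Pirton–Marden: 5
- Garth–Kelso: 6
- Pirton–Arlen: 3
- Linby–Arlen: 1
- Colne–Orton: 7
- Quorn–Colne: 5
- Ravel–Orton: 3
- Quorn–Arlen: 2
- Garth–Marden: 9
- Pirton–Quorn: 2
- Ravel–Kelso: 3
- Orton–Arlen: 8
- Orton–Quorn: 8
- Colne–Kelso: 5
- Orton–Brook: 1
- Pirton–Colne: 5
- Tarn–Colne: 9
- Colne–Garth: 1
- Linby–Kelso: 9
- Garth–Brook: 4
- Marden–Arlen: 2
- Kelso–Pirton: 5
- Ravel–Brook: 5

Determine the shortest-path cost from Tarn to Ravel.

$17

Compare a few routes:
Tarn - Quorn - Orton - Ravel: 7+8+3 = 18
Tarn - Quorn - Pirton - Kelso - Ravel: 7+2+5+3 = 17
Tarn - Colne - Garth - Kelso - Ravel: 9+1+6+3 = 19
Tarn - Colne - Garth - Brook - Orton - Ravel: 9+1+4+1+3 = 18
The minimum is $17 via Tarn - Quorn - Pirton - Kelso - Ravel.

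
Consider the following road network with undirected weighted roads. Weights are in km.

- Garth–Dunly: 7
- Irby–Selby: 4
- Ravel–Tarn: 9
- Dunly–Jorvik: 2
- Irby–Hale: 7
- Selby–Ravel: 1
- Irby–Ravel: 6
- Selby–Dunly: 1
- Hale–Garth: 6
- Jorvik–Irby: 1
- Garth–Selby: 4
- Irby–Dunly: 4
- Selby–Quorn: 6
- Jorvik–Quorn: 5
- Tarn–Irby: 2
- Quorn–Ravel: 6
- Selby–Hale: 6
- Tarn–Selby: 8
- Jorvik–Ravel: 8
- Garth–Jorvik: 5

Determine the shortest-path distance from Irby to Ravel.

5 km

Enumerating some paths:
Irby–Dunly–Selby–Ravel: 4+1+1 = 6
Irby–Selby–Ravel: 4+1 = 5
Cheapest is Irby–Selby–Ravel at 5 km.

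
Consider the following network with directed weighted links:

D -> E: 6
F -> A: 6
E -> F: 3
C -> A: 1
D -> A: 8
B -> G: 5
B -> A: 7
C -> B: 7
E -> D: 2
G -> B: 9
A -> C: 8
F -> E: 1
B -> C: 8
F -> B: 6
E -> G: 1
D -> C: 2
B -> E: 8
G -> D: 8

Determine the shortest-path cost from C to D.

17

Shortest distances from C:
C: 0
A: 1  (via C)
B: 7  (via C)
G: 12  (via B)
E: 15  (via B)
D: 17  (via E)
Shortest route: C → B → E → D = 17.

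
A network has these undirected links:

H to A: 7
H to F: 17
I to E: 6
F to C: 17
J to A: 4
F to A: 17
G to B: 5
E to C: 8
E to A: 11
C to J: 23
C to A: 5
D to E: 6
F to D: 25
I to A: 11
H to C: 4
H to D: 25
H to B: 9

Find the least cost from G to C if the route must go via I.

46

Best G to I: G–B–H–A–I costing 32
Shortest I→C: I–E–C = 14
Total via I: 32 + 14 = 46.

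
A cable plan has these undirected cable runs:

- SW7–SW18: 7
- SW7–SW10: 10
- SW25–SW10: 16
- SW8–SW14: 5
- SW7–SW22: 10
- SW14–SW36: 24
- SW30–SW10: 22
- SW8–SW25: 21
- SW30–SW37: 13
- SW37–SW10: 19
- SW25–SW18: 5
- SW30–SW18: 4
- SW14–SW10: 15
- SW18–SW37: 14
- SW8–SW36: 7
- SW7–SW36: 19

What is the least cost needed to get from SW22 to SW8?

36

Compare a few routes:
SW22 - SW7 - SW10 - SW25 - SW8: 10+10+16+21 = 57
SW22 - SW7 - SW36 - SW8: 10+19+7 = 36
SW22 - SW7 - SW18 - SW25 - SW8: 10+7+5+21 = 43
SW22 - SW7 - SW10 - SW14 - SW8: 10+10+15+5 = 40
Cheapest is SW22 - SW7 - SW36 - SW8 at 36.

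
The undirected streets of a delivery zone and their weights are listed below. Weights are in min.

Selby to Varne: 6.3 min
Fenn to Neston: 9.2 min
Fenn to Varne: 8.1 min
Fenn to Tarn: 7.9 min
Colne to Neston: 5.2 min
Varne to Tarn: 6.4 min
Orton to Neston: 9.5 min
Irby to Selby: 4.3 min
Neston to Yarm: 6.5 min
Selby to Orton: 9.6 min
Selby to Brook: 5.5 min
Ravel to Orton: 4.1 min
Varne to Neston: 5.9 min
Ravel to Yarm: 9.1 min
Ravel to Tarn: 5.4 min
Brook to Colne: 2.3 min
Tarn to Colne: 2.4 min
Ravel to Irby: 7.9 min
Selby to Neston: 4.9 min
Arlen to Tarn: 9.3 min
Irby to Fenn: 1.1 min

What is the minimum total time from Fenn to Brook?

Running Dijkstra from Fenn:
Fenn: 0
Irby: 1.1  (via Fenn)
Selby: 5.4  (via Irby)
Tarn: 7.9  (via Fenn)
Varne: 8.1  (via Fenn)
Ravel: 9  (via Irby)
Neston: 9.2  (via Fenn)
Colne: 10.3  (via Tarn)
Brook: 10.9  (via Selby)
Shortest route: Fenn → Irby → Selby → Brook = 10.9 min.

10.9 min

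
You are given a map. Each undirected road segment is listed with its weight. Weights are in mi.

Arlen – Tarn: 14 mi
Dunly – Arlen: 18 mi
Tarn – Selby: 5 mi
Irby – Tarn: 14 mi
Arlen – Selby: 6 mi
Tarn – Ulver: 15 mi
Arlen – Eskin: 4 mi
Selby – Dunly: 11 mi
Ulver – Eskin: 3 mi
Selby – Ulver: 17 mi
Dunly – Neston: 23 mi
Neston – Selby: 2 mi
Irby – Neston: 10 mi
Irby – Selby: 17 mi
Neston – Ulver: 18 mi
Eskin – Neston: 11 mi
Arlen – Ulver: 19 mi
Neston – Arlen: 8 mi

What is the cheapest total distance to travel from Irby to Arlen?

18 mi

Shortest distances from Irby:
Irby: 0
Neston: 10  (via Irby)
Selby: 12  (via Neston)
Tarn: 14  (via Irby)
Arlen: 18  (via Neston)
Shortest route: Irby–Neston–Arlen = 18 mi.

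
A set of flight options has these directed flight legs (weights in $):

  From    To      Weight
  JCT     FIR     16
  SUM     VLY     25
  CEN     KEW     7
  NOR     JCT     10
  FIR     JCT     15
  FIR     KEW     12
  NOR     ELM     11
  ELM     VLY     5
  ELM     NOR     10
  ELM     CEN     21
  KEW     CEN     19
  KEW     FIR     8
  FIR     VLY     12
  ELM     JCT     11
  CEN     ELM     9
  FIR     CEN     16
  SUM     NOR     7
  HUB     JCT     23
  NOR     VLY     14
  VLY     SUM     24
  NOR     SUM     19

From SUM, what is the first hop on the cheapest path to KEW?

Enumerating some paths:
SUM–NOR–ELM–CEN–KEW: 7+11+21+7 = 46
SUM–NOR–JCT–FIR–KEW: 7+10+16+12 = 45
The minimum is $45 via SUM–NOR–JCT–FIR–KEW.
So from SUM the first move is to NOR.

NOR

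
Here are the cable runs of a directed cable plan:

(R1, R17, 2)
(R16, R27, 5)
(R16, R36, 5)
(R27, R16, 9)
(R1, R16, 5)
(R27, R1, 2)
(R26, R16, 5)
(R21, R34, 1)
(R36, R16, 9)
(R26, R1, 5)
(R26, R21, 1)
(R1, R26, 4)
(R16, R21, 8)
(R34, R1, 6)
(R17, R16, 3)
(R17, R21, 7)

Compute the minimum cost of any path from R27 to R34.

8

Settle nodes by increasing distance from R27:
R27: 0
R1: 2  (via R27)
R17: 4  (via R1)
R26: 6  (via R1)
R16: 7  (via R1)
R21: 7  (via R26)
R34: 8  (via R21)
Shortest route: R27 → R1 → R26 → R21 → R34 = 8.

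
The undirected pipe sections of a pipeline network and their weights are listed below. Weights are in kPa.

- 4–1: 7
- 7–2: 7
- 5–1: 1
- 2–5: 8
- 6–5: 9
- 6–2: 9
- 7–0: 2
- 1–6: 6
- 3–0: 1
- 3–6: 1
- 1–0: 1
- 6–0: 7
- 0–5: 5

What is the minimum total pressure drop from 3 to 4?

Shortest distances from 3:
3: 0
0: 1  (via 3)
6: 1  (via 3)
1: 2  (via 0)
5: 3  (via 1)
7: 3  (via 0)
4: 9  (via 1)
Shortest route: 3 → 0 → 1 → 4 = 9 kPa.

9 kPa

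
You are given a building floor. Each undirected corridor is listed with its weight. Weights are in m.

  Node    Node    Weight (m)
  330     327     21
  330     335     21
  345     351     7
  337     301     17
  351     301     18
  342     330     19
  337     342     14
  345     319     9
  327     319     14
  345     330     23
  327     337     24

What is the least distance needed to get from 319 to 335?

53 m

Candidate routes:
319 → 345 → 330 → 335: 9+23+21 = 53
319 → 327 → 330 → 335: 14+21+21 = 56
The minimum is 53 m via 319 → 345 → 330 → 335.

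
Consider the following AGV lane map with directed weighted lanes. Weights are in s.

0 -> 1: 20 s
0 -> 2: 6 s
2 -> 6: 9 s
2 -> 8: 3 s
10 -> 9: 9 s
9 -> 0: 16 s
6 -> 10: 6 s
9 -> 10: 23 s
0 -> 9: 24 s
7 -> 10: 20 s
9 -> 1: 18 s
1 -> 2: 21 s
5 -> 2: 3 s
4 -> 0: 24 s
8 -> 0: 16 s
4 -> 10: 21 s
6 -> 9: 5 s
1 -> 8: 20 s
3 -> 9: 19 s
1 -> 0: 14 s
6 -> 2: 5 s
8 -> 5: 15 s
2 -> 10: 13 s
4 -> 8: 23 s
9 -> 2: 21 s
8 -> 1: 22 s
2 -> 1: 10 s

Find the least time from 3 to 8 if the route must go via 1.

Best 3 to 1: 3–9–1 costing 37
Shortest 1→8: 1–8 = 20
Total via 1: 37 + 20 = 57 s.

57 s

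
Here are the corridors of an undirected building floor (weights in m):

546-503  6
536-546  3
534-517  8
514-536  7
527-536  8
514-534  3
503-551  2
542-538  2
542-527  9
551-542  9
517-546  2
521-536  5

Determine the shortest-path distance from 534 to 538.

Candidate routes:
534 → 514 → 536 → 527 → 542 → 538: 3+7+8+9+2 = 29
534 → 517 → 546 → 536 → 527 → 542 → 538: 8+2+3+8+9+2 = 32
534 → 514 → 536 → 546 → 503 → 551 → 542 → 538: 3+7+3+6+2+9+2 = 32
The minimum is 29 m via 534 → 514 → 536 → 527 → 542 → 538.

29 m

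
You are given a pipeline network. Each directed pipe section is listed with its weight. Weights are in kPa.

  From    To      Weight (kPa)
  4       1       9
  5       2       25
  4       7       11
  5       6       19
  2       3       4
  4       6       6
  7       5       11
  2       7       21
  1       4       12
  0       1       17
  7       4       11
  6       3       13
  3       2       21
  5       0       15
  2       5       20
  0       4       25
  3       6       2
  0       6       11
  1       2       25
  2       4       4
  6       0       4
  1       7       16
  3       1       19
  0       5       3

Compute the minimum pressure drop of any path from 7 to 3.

Shortest distances from 7:
7: 0
4: 11  (via 7)
5: 11  (via 7)
6: 17  (via 4)
1: 20  (via 4)
0: 21  (via 6)
3: 30  (via 6)
Shortest route: 7 → 4 → 6 → 3 = 30 kPa.

30 kPa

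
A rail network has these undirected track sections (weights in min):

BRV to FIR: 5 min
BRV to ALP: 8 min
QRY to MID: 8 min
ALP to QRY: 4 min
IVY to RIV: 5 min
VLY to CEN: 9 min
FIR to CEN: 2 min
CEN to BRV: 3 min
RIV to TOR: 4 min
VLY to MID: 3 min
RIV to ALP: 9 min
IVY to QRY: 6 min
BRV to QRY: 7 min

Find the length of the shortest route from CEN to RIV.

Running Dijkstra from CEN:
CEN: 0
FIR: 2  (via CEN)
BRV: 3  (via CEN)
VLY: 9  (via CEN)
QRY: 10  (via BRV)
ALP: 11  (via BRV)
MID: 12  (via VLY)
IVY: 16  (via QRY)
RIV: 20  (via ALP)
Shortest route: CEN → BRV → ALP → RIV = 20 min.

20 min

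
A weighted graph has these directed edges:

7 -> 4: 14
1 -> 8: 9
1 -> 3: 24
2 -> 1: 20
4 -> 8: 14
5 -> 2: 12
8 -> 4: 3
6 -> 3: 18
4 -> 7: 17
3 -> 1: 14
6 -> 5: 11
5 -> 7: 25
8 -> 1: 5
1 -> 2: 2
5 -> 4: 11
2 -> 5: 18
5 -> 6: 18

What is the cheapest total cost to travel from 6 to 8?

Running Dijkstra from 6:
6: 0
5: 11  (via 6)
3: 18  (via 6)
4: 22  (via 5)
2: 23  (via 5)
1: 32  (via 3)
7: 36  (via 5)
8: 36  (via 4)
Shortest route: 6 → 5 → 4 → 8 = 36.

36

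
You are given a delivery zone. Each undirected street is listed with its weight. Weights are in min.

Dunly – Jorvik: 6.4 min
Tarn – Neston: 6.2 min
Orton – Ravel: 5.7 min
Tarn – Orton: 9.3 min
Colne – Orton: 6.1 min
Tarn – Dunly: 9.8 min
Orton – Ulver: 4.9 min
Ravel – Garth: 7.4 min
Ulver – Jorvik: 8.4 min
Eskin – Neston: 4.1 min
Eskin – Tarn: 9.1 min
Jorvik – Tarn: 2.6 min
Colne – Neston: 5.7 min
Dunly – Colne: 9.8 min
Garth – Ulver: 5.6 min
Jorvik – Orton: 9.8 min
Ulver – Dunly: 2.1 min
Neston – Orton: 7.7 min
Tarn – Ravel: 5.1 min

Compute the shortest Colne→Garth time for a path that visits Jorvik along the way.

Shortest Colne→Jorvik: Colne → Neston → Tarn → Jorvik = 14.5
Best Jorvik to Garth: Jorvik → Ulver → Garth costing 14
Total via Jorvik: 14.5 + 14 = 28.5 min.

28.5 min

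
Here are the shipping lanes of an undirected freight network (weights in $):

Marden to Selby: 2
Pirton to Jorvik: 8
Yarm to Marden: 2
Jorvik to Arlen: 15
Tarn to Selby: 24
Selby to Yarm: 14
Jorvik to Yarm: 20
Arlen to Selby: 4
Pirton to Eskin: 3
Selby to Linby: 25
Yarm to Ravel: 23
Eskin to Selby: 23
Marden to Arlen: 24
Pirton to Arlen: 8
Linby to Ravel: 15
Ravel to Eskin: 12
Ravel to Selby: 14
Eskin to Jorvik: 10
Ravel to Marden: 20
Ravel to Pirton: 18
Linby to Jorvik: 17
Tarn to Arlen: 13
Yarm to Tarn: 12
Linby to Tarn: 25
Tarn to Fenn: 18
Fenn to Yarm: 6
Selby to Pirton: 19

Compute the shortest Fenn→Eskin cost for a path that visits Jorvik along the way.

$36

Shortest Fenn→Jorvik: Fenn–Yarm–Jorvik = 26
Best Jorvik to Eskin: Jorvik–Eskin costing 10
Total via Jorvik: 26 + 10 = $36.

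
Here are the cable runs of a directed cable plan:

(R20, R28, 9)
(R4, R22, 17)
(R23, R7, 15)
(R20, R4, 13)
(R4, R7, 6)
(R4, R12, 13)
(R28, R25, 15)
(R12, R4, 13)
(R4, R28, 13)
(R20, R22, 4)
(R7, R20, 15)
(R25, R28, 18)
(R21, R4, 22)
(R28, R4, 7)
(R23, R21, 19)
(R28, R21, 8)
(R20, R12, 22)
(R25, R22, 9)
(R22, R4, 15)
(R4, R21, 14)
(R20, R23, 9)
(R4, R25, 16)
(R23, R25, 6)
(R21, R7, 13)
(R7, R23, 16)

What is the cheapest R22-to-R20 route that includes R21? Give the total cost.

57

Best R22 to R21: R22 → R4 → R21 costing 29
Best R21 to R20: R21 → R7 → R20 costing 28
Total via R21: 29 + 28 = 57.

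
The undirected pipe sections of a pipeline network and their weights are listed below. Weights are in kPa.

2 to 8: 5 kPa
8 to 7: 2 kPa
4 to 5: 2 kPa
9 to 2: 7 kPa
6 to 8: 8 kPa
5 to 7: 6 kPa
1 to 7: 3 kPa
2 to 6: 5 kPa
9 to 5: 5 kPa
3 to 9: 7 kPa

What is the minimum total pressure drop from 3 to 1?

Shortest distances from 3:
3: 0
9: 7  (via 3)
5: 12  (via 9)
2: 14  (via 9)
4: 14  (via 5)
7: 18  (via 5)
6: 19  (via 2)
8: 19  (via 2)
1: 21  (via 7)
Shortest route: 3 → 9 → 5 → 7 → 1 = 21 kPa.

21 kPa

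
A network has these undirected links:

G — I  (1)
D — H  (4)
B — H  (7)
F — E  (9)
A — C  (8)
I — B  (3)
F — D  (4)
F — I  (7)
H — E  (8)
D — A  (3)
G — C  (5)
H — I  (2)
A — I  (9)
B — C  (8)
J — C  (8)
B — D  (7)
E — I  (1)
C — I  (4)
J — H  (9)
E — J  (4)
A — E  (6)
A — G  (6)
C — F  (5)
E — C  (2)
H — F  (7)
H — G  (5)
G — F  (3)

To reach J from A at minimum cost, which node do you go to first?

Enumerating some paths:
A → G → I → E → J: 6+1+1+4 = 12
A → E → J: 6+4 = 10
A → I → E → J: 9+1+4 = 14
The minimum is 10 via A → E → J.
So from A the first move is to E.

E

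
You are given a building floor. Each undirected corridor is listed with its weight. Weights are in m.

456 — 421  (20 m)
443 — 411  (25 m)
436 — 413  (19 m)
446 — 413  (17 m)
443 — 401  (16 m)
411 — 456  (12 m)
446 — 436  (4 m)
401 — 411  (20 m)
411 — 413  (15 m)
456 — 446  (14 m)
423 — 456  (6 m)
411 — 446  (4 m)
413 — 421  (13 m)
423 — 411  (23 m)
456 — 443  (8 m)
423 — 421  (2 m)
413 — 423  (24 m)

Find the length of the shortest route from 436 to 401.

28 m

Candidate routes:
436 → 446 → 456 → 443 → 401: 4+14+8+16 = 42
436 → 446 → 411 → 456 → 443 → 401: 4+4+12+8+16 = 44
436 → 446 → 411 → 401: 4+4+20 = 28
The minimum is 28 m via 436 → 446 → 411 → 401.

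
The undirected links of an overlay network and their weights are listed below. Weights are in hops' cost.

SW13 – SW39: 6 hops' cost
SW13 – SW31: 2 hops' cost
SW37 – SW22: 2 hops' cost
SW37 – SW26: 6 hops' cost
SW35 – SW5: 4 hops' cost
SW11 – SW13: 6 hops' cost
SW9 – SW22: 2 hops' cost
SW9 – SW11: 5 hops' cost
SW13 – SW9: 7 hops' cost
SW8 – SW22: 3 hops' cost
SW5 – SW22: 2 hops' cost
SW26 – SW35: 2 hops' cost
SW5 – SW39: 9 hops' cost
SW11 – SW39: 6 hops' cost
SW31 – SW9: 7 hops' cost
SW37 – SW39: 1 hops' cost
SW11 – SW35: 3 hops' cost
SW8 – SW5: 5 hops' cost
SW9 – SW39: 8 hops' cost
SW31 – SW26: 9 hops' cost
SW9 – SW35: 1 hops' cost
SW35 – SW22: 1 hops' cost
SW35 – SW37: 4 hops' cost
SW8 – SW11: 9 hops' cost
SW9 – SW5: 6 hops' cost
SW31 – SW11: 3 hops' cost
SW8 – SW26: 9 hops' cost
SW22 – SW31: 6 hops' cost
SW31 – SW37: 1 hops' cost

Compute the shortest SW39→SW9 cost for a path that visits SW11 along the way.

9 hops' cost

Best SW39 to SW11: SW39–SW37–SW31–SW11 costing 5
Shortest SW11→SW9: SW11–SW35–SW9 = 4
Total via SW11: 5 + 4 = 9 hops' cost.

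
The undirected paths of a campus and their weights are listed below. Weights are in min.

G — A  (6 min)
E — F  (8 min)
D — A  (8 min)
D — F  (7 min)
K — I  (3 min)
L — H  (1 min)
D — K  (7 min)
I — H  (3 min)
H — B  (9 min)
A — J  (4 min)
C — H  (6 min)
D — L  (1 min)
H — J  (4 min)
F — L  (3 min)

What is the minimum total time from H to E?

12 min

Shortest distances from H:
H: 0
L: 1  (via H)
D: 2  (via L)
I: 3  (via H)
F: 4  (via L)
J: 4  (via H)
C: 6  (via H)
K: 6  (via I)
A: 8  (via J)
B: 9  (via H)
E: 12  (via F)
Shortest route: H–L–F–E = 12 min.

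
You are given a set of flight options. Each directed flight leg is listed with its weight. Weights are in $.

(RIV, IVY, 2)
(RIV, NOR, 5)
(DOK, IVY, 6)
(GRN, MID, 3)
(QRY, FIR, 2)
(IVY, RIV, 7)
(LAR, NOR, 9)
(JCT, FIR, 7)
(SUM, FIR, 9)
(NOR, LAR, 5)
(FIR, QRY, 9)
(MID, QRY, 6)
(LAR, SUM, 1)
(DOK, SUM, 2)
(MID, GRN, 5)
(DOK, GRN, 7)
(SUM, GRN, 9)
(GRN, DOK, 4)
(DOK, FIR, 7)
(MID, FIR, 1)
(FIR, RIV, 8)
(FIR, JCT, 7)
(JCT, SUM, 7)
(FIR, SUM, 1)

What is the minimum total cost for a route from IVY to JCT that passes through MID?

Shortest IVY→MID: IVY–RIV–NOR–LAR–SUM–GRN–MID = 30
Shortest MID→JCT: MID–FIR–JCT = 8
Total via MID: 30 + 8 = $38.

$38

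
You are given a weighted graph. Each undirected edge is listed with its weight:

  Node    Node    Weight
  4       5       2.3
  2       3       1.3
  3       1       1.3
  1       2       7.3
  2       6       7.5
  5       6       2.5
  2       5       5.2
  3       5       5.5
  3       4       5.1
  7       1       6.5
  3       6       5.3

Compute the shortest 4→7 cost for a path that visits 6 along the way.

Best 4 to 6: 4–5–6 costing 4.8
Best 6 to 7: 6–3–1–7 costing 13.1
Total via 6: 4.8 + 13.1 = 17.9.

17.9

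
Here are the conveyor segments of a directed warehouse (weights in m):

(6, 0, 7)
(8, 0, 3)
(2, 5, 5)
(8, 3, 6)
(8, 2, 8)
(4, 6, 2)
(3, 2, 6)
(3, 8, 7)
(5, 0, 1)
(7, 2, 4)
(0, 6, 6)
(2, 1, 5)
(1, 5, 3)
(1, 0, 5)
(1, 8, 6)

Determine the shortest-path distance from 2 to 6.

Candidate routes:
2 - 1 - 8 - 0 - 6: 5+6+3+6 = 20
2 - 5 - 0 - 6: 5+1+6 = 12
2 - 1 - 5 - 0 - 6: 5+3+1+6 = 15
2 - 1 - 0 - 6: 5+5+6 = 16
The minimum is 12 m via 2 - 5 - 0 - 6.

12 m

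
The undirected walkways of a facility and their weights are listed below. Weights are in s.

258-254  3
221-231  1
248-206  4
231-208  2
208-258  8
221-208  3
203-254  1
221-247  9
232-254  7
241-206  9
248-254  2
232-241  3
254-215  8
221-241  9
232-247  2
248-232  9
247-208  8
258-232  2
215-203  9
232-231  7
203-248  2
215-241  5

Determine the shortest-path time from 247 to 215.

Settle nodes by increasing distance from 247:
247: 0
232: 2  (via 247)
258: 4  (via 232)
241: 5  (via 232)
254: 7  (via 258)
208: 8  (via 247)
203: 8  (via 254)
231: 9  (via 232)
248: 9  (via 254)
221: 9  (via 247)
215: 10  (via 241)
Shortest route: 247–232–241–215 = 10 s.

10 s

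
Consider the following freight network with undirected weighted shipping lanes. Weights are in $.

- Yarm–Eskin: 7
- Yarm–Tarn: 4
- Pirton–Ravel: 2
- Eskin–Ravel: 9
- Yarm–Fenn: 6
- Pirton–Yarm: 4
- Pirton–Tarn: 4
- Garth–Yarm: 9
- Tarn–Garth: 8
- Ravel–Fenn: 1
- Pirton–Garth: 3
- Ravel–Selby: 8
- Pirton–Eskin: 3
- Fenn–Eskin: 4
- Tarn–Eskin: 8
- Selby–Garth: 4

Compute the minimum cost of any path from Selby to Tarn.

$11

Candidate routes:
Selby → Garth → Pirton → Tarn: 4+3+4 = 11
Selby → Garth → Pirton → Yarm → Tarn: 4+3+4+4 = 15
Selby → Garth → Tarn: 4+8 = 12
Selby → Ravel → Pirton → Tarn: 8+2+4 = 14
Cheapest is Selby → Garth → Pirton → Tarn at $11.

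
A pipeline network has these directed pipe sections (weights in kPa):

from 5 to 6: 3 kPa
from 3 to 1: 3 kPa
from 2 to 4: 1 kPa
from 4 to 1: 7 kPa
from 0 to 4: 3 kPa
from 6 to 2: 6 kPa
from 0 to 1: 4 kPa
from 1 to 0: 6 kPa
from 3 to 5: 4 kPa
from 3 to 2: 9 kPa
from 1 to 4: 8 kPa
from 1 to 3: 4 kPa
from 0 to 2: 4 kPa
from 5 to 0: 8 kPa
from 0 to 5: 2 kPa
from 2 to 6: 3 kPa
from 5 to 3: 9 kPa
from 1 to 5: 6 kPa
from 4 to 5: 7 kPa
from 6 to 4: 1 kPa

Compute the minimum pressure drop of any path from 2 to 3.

12 kPa

Shortest distances from 2:
2: 0
4: 1  (via 2)
6: 3  (via 2)
1: 8  (via 4)
5: 8  (via 4)
3: 12  (via 1)
Shortest route: 2 → 4 → 1 → 3 = 12 kPa.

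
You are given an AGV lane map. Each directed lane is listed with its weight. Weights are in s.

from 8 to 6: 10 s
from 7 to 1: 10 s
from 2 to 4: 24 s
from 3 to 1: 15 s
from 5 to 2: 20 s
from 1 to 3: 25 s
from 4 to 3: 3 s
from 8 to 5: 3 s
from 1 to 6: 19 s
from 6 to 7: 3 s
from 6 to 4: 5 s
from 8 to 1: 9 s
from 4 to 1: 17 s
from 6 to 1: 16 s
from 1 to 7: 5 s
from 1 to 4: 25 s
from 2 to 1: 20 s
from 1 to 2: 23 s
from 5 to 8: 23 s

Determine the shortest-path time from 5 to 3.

41 s

Candidate routes:
5–8–6–4–3: 23+10+5+3 = 41
5–2–4–3: 20+24+3 = 47
5–8–1–3: 23+9+25 = 57
Cheapest is 5–8–6–4–3 at 41 s.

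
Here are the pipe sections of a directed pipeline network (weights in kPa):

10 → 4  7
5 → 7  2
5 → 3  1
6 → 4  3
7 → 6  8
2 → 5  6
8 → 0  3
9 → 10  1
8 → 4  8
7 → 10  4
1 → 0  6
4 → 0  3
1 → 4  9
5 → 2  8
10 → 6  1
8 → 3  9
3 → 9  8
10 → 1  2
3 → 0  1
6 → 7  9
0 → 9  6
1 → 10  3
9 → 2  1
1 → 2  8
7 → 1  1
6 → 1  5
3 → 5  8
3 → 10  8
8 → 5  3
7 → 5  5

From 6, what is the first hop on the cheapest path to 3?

7

Candidate routes:
6–1–2–5–3: 5+8+6+1 = 20
6–7–5–3: 9+5+1 = 15
6–4–0–9–2–5–3: 3+3+6+1+6+1 = 20
The minimum is 15 kPa via 6–7–5–3.
So from 6 the first move is to 7.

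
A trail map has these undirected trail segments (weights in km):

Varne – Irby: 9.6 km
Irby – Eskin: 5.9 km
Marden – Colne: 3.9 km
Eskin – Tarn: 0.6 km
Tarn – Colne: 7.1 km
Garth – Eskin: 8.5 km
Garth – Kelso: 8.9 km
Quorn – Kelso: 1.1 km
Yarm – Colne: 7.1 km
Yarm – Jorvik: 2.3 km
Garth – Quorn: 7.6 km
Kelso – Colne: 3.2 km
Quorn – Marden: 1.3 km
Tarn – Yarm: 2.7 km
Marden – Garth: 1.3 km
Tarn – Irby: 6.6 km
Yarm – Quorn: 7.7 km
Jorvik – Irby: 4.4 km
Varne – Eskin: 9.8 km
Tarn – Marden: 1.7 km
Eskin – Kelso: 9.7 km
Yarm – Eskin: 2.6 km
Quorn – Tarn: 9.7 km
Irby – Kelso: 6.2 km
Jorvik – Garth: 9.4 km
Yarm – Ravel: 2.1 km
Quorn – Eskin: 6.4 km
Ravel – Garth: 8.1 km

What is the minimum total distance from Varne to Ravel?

Shortest distances from Varne:
Varne: 0
Irby: 9.6  (via Varne)
Eskin: 9.8  (via Varne)
Tarn: 10.4  (via Eskin)
Marden: 12.1  (via Tarn)
Yarm: 12.4  (via Eskin)
Garth: 13.4  (via Marden)
Quorn: 13.4  (via Marden)
Jorvik: 14  (via Irby)
Ravel: 14.5  (via Yarm)
Shortest route: Varne → Eskin → Yarm → Ravel = 14.5 km.

14.5 km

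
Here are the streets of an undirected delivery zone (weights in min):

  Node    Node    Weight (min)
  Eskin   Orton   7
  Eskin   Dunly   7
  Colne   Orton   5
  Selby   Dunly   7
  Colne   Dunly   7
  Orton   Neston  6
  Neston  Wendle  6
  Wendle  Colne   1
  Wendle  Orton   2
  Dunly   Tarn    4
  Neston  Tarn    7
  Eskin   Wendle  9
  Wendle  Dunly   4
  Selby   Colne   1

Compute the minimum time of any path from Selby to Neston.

8 min

Candidate routes:
Selby → Colne → Wendle → Neston: 1+1+6 = 8
Selby → Colne → Orton → Neston: 1+5+6 = 12
Selby → Colne → Wendle → Orton → Neston: 1+1+2+6 = 10
Cheapest is Selby → Colne → Wendle → Neston at 8 min.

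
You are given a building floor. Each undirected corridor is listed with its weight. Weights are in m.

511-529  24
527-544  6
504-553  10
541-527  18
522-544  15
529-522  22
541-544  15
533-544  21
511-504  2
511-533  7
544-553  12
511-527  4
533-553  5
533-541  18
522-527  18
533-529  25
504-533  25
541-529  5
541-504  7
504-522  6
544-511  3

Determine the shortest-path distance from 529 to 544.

17 m

Running Dijkstra from 529:
529: 0
541: 5  (via 529)
504: 12  (via 541)
511: 14  (via 504)
544: 17  (via 511)
Shortest route: 529 → 541 → 504 → 511 → 544 = 17 m.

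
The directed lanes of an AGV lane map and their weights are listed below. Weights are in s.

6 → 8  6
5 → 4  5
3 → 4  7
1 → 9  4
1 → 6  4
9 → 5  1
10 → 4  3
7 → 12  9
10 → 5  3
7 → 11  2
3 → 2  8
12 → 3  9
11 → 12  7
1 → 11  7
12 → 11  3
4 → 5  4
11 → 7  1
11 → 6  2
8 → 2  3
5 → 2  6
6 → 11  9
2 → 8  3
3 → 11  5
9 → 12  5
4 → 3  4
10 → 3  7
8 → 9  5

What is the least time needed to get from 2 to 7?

Settle nodes by increasing distance from 2:
2: 0
8: 3  (via 2)
9: 8  (via 8)
5: 9  (via 9)
12: 13  (via 9)
4: 14  (via 5)
11: 16  (via 12)
7: 17  (via 11)
Shortest route: 2–8–9–12–11–7 = 17 s.

17 s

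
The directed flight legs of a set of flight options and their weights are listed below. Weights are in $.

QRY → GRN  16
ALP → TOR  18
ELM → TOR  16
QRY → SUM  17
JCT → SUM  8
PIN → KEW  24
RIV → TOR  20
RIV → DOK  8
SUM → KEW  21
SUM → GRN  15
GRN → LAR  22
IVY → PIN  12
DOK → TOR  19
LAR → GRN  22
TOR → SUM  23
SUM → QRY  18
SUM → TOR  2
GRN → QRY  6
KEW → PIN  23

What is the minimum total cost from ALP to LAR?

$78

Compare a few routes:
ALP → TOR → SUM → QRY → GRN → LAR: 18+23+18+16+22 = 97
ALP → TOR → SUM → GRN → LAR: 18+23+15+22 = 78
Cheapest is ALP → TOR → SUM → GRN → LAR at $78.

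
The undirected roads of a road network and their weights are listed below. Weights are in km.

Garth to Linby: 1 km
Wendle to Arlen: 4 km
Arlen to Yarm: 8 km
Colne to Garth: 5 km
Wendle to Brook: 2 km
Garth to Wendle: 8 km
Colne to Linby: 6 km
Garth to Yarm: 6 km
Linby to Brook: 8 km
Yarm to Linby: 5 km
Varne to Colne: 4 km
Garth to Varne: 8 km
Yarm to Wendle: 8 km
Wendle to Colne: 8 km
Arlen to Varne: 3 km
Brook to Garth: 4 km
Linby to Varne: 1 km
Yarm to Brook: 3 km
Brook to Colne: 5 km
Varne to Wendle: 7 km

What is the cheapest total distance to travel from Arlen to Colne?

7 km

Running Dijkstra from Arlen:
Arlen: 0
Varne: 3  (via Arlen)
Wendle: 4  (via Arlen)
Linby: 4  (via Varne)
Garth: 5  (via Linby)
Brook: 6  (via Wendle)
Colne: 7  (via Varne)
Shortest route: Arlen → Varne → Colne = 7 km.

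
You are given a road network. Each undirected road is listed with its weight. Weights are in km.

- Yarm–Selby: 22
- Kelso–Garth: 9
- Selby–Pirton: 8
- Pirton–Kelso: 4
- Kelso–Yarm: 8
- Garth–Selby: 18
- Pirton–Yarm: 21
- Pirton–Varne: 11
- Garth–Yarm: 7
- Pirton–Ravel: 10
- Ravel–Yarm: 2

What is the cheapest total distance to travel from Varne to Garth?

24 km

Candidate routes:
Varne–Pirton–Ravel–Yarm–Garth: 11+10+2+7 = 30
Varne–Pirton–Kelso–Garth: 11+4+9 = 24
The minimum is 24 km via Varne–Pirton–Kelso–Garth.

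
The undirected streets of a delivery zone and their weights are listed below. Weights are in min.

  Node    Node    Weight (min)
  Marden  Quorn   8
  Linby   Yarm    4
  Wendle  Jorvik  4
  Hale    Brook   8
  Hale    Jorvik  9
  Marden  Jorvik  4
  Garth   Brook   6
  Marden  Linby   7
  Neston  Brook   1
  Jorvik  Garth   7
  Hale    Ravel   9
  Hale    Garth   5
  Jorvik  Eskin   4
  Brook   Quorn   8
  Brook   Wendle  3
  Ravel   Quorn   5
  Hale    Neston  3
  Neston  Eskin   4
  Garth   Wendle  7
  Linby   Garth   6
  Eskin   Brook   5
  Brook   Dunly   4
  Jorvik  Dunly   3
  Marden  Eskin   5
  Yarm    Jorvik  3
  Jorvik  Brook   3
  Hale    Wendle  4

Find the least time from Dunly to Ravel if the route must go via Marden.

Best Dunly to Marden: Dunly–Jorvik–Marden costing 7
Best Marden to Ravel: Marden–Quorn–Ravel costing 13
Total via Marden: 7 + 13 = 20 min.

20 min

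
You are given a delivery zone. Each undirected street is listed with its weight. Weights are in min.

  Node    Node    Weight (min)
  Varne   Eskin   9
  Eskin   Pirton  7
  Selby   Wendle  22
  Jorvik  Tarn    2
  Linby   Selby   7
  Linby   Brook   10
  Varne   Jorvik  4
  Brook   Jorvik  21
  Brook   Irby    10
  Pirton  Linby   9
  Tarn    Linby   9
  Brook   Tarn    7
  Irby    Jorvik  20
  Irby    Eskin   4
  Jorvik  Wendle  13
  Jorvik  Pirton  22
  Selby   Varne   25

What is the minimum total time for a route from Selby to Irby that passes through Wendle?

Shortest Selby→Wendle: Selby–Wendle = 22
Shortest Wendle→Irby: Wendle–Jorvik–Varne–Eskin–Irby = 30
Total via Wendle: 22 + 30 = 52 min.

52 min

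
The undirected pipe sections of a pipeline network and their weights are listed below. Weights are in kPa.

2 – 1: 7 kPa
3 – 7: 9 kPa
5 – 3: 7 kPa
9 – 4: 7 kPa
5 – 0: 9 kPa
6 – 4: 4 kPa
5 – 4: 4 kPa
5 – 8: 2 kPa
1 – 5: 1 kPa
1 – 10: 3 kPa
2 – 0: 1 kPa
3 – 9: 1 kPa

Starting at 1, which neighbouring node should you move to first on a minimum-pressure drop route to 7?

Enumerating some paths:
1 → 2 → 0 → 5 → 4 → 9 → 3 → 7: 7+1+9+4+7+1+9 = 38
1 → 2 → 0 → 5 → 3 → 7: 7+1+9+7+9 = 33
1 → 5 → 4 → 9 → 3 → 7: 1+4+7+1+9 = 22
1 → 5 → 3 → 7: 1+7+9 = 17
The minimum is 17 kPa via 1 → 5 → 3 → 7.
So from 1 the first move is to 5.

5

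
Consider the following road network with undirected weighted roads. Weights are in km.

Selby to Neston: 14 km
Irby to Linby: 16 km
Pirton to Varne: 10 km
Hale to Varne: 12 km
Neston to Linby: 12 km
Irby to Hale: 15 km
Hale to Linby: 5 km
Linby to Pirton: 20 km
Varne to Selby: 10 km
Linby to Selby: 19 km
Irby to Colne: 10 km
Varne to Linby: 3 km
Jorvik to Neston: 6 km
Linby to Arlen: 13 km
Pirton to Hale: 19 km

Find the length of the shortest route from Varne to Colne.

29 km

Compare a few routes:
Varne → Linby → Irby → Colne: 3+16+10 = 29
Varne → Linby → Hale → Irby → Colne: 3+5+15+10 = 33
The minimum is 29 km via Varne → Linby → Irby → Colne.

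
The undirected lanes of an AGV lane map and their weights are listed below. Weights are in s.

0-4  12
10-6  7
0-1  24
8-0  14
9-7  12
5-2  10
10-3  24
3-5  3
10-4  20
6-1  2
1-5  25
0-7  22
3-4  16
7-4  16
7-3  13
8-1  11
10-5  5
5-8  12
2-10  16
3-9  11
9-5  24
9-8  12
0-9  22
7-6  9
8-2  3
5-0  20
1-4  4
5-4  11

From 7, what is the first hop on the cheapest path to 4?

Enumerating some paths:
7 → 3 → 4: 13+16 = 29
7 → 6 → 1 → 4: 9+2+4 = 15
7 → 4: 16 = 16
7 → 3 → 5 → 4: 13+3+11 = 27
The minimum is 15 s via 7 → 6 → 1 → 4.
So from 7 the first move is to 6.

6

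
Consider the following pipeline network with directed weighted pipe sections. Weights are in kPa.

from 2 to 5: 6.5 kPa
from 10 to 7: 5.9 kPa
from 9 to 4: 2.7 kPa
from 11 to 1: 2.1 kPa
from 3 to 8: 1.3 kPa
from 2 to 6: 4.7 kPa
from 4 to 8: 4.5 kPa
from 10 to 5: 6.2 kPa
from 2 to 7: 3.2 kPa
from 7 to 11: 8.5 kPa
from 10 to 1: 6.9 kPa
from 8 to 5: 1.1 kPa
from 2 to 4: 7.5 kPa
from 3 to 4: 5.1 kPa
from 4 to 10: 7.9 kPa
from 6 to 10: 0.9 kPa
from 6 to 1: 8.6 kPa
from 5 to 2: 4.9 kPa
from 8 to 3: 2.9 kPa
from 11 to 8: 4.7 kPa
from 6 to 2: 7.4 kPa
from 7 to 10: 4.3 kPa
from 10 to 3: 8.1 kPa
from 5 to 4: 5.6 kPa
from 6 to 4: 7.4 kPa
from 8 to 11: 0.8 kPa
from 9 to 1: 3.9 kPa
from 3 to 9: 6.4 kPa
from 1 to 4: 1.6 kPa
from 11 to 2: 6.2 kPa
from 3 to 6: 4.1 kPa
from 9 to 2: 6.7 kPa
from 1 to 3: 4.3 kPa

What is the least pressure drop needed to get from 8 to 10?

Candidate routes:
8 - 5 - 2 - 6 - 10: 1.1+4.9+4.7+0.9 = 11.6
8 - 3 - 6 - 10: 2.9+4.1+0.9 = 7.9
Cheapest is 8 - 3 - 6 - 10 at 7.9 kPa.

7.9 kPa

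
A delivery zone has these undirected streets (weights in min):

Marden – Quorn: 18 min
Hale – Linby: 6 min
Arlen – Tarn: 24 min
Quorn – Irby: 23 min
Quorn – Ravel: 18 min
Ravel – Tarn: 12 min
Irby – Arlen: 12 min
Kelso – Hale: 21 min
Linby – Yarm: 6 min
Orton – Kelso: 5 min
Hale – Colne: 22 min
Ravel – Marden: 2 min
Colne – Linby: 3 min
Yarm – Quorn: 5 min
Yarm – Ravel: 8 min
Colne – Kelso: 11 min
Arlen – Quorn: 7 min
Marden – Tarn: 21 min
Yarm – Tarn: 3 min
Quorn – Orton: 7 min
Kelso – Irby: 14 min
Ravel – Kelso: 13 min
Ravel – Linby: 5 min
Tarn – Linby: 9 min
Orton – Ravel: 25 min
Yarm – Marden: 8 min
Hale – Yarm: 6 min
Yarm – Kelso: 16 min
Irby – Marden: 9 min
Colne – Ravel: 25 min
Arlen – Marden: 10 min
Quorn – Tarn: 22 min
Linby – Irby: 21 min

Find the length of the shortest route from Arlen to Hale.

18 min

Compare a few routes:
Arlen - Quorn - Yarm - Hale: 7+5+6 = 18
Arlen - Marden - Ravel - Linby - Hale: 10+2+5+6 = 23
Cheapest is Arlen - Quorn - Yarm - Hale at 18 min.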